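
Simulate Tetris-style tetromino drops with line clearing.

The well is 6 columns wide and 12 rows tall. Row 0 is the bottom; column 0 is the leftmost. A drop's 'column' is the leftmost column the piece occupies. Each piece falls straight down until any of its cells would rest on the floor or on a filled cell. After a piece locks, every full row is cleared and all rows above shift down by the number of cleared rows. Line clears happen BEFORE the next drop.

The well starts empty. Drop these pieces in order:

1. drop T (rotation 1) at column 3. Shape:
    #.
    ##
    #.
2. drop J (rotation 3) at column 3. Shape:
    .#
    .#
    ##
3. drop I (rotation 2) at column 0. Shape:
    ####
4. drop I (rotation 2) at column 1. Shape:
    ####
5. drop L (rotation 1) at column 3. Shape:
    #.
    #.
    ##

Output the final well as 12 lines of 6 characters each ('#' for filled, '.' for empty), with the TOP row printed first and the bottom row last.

Drop 1: T rot1 at col 3 lands with bottom-row=0; cleared 0 line(s) (total 0); column heights now [0 0 0 3 2 0], max=3
Drop 2: J rot3 at col 3 lands with bottom-row=3; cleared 0 line(s) (total 0); column heights now [0 0 0 4 6 0], max=6
Drop 3: I rot2 at col 0 lands with bottom-row=4; cleared 0 line(s) (total 0); column heights now [5 5 5 5 6 0], max=6
Drop 4: I rot2 at col 1 lands with bottom-row=6; cleared 0 line(s) (total 0); column heights now [5 7 7 7 7 0], max=7
Drop 5: L rot1 at col 3 lands with bottom-row=7; cleared 0 line(s) (total 0); column heights now [5 7 7 10 8 0], max=10

Answer: ......
......
...#..
...#..
...##.
.####.
....#.
#####.
...##.
...#..
...##.
...#..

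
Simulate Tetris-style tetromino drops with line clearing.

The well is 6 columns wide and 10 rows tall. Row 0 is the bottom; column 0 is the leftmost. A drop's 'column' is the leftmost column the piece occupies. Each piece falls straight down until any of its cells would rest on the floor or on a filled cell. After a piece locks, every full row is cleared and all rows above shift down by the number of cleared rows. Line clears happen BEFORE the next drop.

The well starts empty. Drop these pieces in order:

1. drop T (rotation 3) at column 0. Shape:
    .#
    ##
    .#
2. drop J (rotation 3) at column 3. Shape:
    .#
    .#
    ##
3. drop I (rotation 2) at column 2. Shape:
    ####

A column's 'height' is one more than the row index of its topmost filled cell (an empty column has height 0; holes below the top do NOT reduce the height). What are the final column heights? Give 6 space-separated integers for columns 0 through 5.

Answer: 2 3 4 4 4 4

Derivation:
Drop 1: T rot3 at col 0 lands with bottom-row=0; cleared 0 line(s) (total 0); column heights now [2 3 0 0 0 0], max=3
Drop 2: J rot3 at col 3 lands with bottom-row=0; cleared 0 line(s) (total 0); column heights now [2 3 0 1 3 0], max=3
Drop 3: I rot2 at col 2 lands with bottom-row=3; cleared 0 line(s) (total 0); column heights now [2 3 4 4 4 4], max=4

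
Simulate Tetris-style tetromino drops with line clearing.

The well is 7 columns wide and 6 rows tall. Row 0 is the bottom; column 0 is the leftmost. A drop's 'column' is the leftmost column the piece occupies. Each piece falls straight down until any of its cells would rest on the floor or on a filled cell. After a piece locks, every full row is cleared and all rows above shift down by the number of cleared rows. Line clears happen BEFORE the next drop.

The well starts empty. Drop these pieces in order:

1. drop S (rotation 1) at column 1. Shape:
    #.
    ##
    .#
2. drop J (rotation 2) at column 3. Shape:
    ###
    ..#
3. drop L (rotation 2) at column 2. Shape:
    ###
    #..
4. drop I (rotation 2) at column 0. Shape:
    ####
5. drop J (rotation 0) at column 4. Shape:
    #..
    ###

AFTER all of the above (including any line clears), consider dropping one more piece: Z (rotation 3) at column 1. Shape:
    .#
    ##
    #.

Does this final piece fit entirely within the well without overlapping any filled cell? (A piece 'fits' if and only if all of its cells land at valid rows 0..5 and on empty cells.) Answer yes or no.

Drop 1: S rot1 at col 1 lands with bottom-row=0; cleared 0 line(s) (total 0); column heights now [0 3 2 0 0 0 0], max=3
Drop 2: J rot2 at col 3 lands with bottom-row=0; cleared 0 line(s) (total 0); column heights now [0 3 2 2 2 2 0], max=3
Drop 3: L rot2 at col 2 lands with bottom-row=2; cleared 0 line(s) (total 0); column heights now [0 3 4 4 4 2 0], max=4
Drop 4: I rot2 at col 0 lands with bottom-row=4; cleared 0 line(s) (total 0); column heights now [5 5 5 5 4 2 0], max=5
Drop 5: J rot0 at col 4 lands with bottom-row=4; cleared 1 line(s) (total 1); column heights now [0 3 4 4 5 2 0], max=5
Test piece Z rot3 at col 1 (width 2): heights before test = [0 3 4 4 5 2 0]; fits = True

Answer: yes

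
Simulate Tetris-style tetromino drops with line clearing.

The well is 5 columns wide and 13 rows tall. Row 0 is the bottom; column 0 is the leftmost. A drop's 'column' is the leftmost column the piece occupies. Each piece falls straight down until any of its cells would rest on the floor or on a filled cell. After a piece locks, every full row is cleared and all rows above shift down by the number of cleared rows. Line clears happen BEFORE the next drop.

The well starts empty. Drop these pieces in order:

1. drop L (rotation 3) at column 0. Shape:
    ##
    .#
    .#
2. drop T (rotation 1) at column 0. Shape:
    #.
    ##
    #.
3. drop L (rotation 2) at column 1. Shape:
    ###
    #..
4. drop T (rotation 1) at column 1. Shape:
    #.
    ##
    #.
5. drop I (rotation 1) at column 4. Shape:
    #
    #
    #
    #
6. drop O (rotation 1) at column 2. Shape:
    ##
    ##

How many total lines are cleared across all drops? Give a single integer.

Answer: 0

Derivation:
Drop 1: L rot3 at col 0 lands with bottom-row=0; cleared 0 line(s) (total 0); column heights now [3 3 0 0 0], max=3
Drop 2: T rot1 at col 0 lands with bottom-row=3; cleared 0 line(s) (total 0); column heights now [6 5 0 0 0], max=6
Drop 3: L rot2 at col 1 lands with bottom-row=5; cleared 0 line(s) (total 0); column heights now [6 7 7 7 0], max=7
Drop 4: T rot1 at col 1 lands with bottom-row=7; cleared 0 line(s) (total 0); column heights now [6 10 9 7 0], max=10
Drop 5: I rot1 at col 4 lands with bottom-row=0; cleared 0 line(s) (total 0); column heights now [6 10 9 7 4], max=10
Drop 6: O rot1 at col 2 lands with bottom-row=9; cleared 0 line(s) (total 0); column heights now [6 10 11 11 4], max=11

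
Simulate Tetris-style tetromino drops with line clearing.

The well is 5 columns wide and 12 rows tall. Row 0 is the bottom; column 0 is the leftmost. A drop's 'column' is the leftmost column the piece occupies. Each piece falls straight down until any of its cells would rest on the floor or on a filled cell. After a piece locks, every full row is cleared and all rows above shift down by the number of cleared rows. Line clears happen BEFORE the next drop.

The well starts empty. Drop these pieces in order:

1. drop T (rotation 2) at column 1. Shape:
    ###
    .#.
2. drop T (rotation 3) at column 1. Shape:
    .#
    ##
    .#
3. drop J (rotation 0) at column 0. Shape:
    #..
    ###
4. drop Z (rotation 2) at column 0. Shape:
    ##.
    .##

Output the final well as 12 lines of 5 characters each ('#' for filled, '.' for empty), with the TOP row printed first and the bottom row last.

Drop 1: T rot2 at col 1 lands with bottom-row=0; cleared 0 line(s) (total 0); column heights now [0 2 2 2 0], max=2
Drop 2: T rot3 at col 1 lands with bottom-row=2; cleared 0 line(s) (total 0); column heights now [0 4 5 2 0], max=5
Drop 3: J rot0 at col 0 lands with bottom-row=5; cleared 0 line(s) (total 0); column heights now [7 6 6 2 0], max=7
Drop 4: Z rot2 at col 0 lands with bottom-row=6; cleared 0 line(s) (total 0); column heights now [8 8 7 2 0], max=8

Answer: .....
.....
.....
.....
##...
###..
###..
..#..
.##..
..#..
.###.
..#..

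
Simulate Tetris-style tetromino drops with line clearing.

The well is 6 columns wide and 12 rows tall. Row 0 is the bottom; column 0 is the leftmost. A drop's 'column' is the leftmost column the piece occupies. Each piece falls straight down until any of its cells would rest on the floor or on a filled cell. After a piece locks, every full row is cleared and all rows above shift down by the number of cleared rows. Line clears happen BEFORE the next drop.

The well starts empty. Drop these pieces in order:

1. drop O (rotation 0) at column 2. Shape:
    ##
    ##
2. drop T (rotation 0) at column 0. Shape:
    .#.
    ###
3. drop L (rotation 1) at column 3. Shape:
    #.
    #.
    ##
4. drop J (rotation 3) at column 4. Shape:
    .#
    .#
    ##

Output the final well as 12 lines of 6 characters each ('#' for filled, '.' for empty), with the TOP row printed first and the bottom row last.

Drop 1: O rot0 at col 2 lands with bottom-row=0; cleared 0 line(s) (total 0); column heights now [0 0 2 2 0 0], max=2
Drop 2: T rot0 at col 0 lands with bottom-row=2; cleared 0 line(s) (total 0); column heights now [3 4 3 2 0 0], max=4
Drop 3: L rot1 at col 3 lands with bottom-row=2; cleared 0 line(s) (total 0); column heights now [3 4 3 5 3 0], max=5
Drop 4: J rot3 at col 4 lands with bottom-row=3; cleared 0 line(s) (total 0); column heights now [3 4 3 5 4 6], max=6

Answer: ......
......
......
......
......
......
.....#
...#.#
.#.###
#####.
..##..
..##..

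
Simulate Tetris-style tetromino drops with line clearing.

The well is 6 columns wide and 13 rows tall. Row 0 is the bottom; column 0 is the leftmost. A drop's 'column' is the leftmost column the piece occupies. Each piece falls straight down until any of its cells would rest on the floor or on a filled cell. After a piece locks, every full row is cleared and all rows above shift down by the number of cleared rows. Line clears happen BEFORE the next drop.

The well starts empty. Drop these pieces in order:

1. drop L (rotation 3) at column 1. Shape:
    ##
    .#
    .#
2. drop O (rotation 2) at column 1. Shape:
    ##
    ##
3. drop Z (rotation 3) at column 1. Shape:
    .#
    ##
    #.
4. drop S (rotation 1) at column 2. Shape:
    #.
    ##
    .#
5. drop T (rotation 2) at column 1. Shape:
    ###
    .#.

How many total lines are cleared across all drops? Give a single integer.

Answer: 0

Derivation:
Drop 1: L rot3 at col 1 lands with bottom-row=0; cleared 0 line(s) (total 0); column heights now [0 3 3 0 0 0], max=3
Drop 2: O rot2 at col 1 lands with bottom-row=3; cleared 0 line(s) (total 0); column heights now [0 5 5 0 0 0], max=5
Drop 3: Z rot3 at col 1 lands with bottom-row=5; cleared 0 line(s) (total 0); column heights now [0 7 8 0 0 0], max=8
Drop 4: S rot1 at col 2 lands with bottom-row=7; cleared 0 line(s) (total 0); column heights now [0 7 10 9 0 0], max=10
Drop 5: T rot2 at col 1 lands with bottom-row=10; cleared 0 line(s) (total 0); column heights now [0 12 12 12 0 0], max=12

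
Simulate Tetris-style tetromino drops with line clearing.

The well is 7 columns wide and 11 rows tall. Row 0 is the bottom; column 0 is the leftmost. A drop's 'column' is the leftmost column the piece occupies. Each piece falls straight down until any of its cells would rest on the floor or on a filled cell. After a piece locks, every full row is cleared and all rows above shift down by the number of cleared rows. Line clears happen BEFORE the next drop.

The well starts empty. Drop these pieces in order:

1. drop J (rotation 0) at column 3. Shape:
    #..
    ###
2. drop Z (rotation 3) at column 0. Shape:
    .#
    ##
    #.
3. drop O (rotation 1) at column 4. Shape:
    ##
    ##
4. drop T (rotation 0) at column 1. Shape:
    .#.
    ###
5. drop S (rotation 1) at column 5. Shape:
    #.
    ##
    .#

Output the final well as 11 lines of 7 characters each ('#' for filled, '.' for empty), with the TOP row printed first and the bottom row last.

Answer: .......
.......
.......
.......
.......
.......
..#..#.
.###.##
.#..###
##.###.
#..###.

Derivation:
Drop 1: J rot0 at col 3 lands with bottom-row=0; cleared 0 line(s) (total 0); column heights now [0 0 0 2 1 1 0], max=2
Drop 2: Z rot3 at col 0 lands with bottom-row=0; cleared 0 line(s) (total 0); column heights now [2 3 0 2 1 1 0], max=3
Drop 3: O rot1 at col 4 lands with bottom-row=1; cleared 0 line(s) (total 0); column heights now [2 3 0 2 3 3 0], max=3
Drop 4: T rot0 at col 1 lands with bottom-row=3; cleared 0 line(s) (total 0); column heights now [2 4 5 4 3 3 0], max=5
Drop 5: S rot1 at col 5 lands with bottom-row=2; cleared 0 line(s) (total 0); column heights now [2 4 5 4 3 5 4], max=5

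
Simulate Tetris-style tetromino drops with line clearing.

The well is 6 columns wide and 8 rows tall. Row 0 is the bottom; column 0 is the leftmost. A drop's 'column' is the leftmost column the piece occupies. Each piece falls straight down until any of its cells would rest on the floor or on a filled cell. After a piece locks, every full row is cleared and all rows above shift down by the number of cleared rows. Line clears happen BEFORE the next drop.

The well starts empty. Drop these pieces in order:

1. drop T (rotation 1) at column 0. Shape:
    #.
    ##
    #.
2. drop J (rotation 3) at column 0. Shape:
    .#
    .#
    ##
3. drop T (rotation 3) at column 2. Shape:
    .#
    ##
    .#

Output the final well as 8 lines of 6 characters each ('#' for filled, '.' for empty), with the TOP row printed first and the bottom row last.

Drop 1: T rot1 at col 0 lands with bottom-row=0; cleared 0 line(s) (total 0); column heights now [3 2 0 0 0 0], max=3
Drop 2: J rot3 at col 0 lands with bottom-row=3; cleared 0 line(s) (total 0); column heights now [4 6 0 0 0 0], max=6
Drop 3: T rot3 at col 2 lands with bottom-row=0; cleared 0 line(s) (total 0); column heights now [4 6 2 3 0 0], max=6

Answer: ......
......
.#....
.#....
##....
#..#..
####..
#..#..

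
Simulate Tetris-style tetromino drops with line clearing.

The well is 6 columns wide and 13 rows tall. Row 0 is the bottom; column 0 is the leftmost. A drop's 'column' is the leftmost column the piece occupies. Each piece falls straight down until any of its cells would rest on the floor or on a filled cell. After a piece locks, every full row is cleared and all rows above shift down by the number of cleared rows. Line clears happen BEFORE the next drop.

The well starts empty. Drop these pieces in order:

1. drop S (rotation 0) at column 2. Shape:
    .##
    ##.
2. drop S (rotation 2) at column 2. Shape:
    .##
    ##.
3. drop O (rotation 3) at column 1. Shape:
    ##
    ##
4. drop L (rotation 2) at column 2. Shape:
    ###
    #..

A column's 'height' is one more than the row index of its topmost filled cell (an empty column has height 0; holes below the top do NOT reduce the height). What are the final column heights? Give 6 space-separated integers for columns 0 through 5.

Answer: 0 5 7 7 7 0

Derivation:
Drop 1: S rot0 at col 2 lands with bottom-row=0; cleared 0 line(s) (total 0); column heights now [0 0 1 2 2 0], max=2
Drop 2: S rot2 at col 2 lands with bottom-row=2; cleared 0 line(s) (total 0); column heights now [0 0 3 4 4 0], max=4
Drop 3: O rot3 at col 1 lands with bottom-row=3; cleared 0 line(s) (total 0); column heights now [0 5 5 4 4 0], max=5
Drop 4: L rot2 at col 2 lands with bottom-row=5; cleared 0 line(s) (total 0); column heights now [0 5 7 7 7 0], max=7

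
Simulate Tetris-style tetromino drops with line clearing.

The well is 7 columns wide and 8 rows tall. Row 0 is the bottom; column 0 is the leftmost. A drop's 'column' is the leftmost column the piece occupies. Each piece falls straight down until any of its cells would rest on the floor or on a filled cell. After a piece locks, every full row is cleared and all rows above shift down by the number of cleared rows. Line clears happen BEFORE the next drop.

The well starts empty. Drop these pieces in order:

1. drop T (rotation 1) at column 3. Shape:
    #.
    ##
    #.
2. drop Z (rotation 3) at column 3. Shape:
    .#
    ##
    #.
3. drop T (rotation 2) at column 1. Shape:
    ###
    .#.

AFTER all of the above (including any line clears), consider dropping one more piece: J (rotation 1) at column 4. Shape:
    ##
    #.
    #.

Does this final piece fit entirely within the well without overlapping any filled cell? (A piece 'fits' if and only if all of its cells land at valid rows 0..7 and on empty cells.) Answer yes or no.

Drop 1: T rot1 at col 3 lands with bottom-row=0; cleared 0 line(s) (total 0); column heights now [0 0 0 3 2 0 0], max=3
Drop 2: Z rot3 at col 3 lands with bottom-row=3; cleared 0 line(s) (total 0); column heights now [0 0 0 5 6 0 0], max=6
Drop 3: T rot2 at col 1 lands with bottom-row=4; cleared 0 line(s) (total 0); column heights now [0 6 6 6 6 0 0], max=6
Test piece J rot1 at col 4 (width 2): heights before test = [0 6 6 6 6 0 0]; fits = False

Answer: no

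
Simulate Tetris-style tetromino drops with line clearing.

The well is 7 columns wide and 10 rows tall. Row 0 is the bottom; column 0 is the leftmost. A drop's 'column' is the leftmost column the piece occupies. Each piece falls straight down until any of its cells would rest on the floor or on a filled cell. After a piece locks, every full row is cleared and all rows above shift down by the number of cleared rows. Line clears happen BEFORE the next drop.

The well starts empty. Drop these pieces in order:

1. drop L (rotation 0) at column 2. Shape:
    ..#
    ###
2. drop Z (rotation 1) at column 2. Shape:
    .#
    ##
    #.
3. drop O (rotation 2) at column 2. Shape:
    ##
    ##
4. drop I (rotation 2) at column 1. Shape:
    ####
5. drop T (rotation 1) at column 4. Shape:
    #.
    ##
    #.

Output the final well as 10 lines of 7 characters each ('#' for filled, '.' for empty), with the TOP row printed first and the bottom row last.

Drop 1: L rot0 at col 2 lands with bottom-row=0; cleared 0 line(s) (total 0); column heights now [0 0 1 1 2 0 0], max=2
Drop 2: Z rot1 at col 2 lands with bottom-row=1; cleared 0 line(s) (total 0); column heights now [0 0 3 4 2 0 0], max=4
Drop 3: O rot2 at col 2 lands with bottom-row=4; cleared 0 line(s) (total 0); column heights now [0 0 6 6 2 0 0], max=6
Drop 4: I rot2 at col 1 lands with bottom-row=6; cleared 0 line(s) (total 0); column heights now [0 7 7 7 7 0 0], max=7
Drop 5: T rot1 at col 4 lands with bottom-row=7; cleared 0 line(s) (total 0); column heights now [0 7 7 7 10 9 0], max=10

Answer: ....#..
....##.
....#..
.####..
..##...
..##...
...#...
..##...
..#.#..
..###..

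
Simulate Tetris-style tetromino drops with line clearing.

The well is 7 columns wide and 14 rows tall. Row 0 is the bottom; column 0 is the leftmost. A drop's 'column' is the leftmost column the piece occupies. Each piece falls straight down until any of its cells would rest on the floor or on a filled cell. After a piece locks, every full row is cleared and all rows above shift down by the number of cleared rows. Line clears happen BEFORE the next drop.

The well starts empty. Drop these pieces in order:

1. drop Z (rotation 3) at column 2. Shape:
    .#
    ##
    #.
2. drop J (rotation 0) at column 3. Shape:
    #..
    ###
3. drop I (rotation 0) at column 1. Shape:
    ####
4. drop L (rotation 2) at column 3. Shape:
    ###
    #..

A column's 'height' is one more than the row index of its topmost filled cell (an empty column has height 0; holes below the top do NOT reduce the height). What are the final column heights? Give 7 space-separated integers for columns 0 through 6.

Drop 1: Z rot3 at col 2 lands with bottom-row=0; cleared 0 line(s) (total 0); column heights now [0 0 2 3 0 0 0], max=3
Drop 2: J rot0 at col 3 lands with bottom-row=3; cleared 0 line(s) (total 0); column heights now [0 0 2 5 4 4 0], max=5
Drop 3: I rot0 at col 1 lands with bottom-row=5; cleared 0 line(s) (total 0); column heights now [0 6 6 6 6 4 0], max=6
Drop 4: L rot2 at col 3 lands with bottom-row=6; cleared 0 line(s) (total 0); column heights now [0 6 6 8 8 8 0], max=8

Answer: 0 6 6 8 8 8 0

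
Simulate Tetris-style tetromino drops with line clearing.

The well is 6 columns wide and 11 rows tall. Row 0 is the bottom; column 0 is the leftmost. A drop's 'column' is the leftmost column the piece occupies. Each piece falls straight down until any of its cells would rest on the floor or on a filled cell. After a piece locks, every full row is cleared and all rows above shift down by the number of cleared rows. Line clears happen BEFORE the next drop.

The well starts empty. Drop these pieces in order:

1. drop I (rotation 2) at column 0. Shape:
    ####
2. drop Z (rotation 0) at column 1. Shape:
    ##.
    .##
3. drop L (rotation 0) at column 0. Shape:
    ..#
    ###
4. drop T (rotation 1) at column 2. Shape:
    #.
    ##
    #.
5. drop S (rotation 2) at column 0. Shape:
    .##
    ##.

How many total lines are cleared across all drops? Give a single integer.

Answer: 0

Derivation:
Drop 1: I rot2 at col 0 lands with bottom-row=0; cleared 0 line(s) (total 0); column heights now [1 1 1 1 0 0], max=1
Drop 2: Z rot0 at col 1 lands with bottom-row=1; cleared 0 line(s) (total 0); column heights now [1 3 3 2 0 0], max=3
Drop 3: L rot0 at col 0 lands with bottom-row=3; cleared 0 line(s) (total 0); column heights now [4 4 5 2 0 0], max=5
Drop 4: T rot1 at col 2 lands with bottom-row=5; cleared 0 line(s) (total 0); column heights now [4 4 8 7 0 0], max=8
Drop 5: S rot2 at col 0 lands with bottom-row=7; cleared 0 line(s) (total 0); column heights now [8 9 9 7 0 0], max=9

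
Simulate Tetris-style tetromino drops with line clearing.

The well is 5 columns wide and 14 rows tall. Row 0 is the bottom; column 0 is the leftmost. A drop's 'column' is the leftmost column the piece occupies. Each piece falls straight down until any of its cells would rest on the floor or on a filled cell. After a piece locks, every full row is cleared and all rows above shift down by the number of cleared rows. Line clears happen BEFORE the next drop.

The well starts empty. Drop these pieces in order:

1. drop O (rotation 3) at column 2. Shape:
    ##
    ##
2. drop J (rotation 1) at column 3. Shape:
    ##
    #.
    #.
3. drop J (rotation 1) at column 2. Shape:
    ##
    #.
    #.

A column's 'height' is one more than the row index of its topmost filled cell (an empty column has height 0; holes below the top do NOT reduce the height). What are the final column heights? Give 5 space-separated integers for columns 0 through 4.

Drop 1: O rot3 at col 2 lands with bottom-row=0; cleared 0 line(s) (total 0); column heights now [0 0 2 2 0], max=2
Drop 2: J rot1 at col 3 lands with bottom-row=2; cleared 0 line(s) (total 0); column heights now [0 0 2 5 5], max=5
Drop 3: J rot1 at col 2 lands with bottom-row=3; cleared 0 line(s) (total 0); column heights now [0 0 6 6 5], max=6

Answer: 0 0 6 6 5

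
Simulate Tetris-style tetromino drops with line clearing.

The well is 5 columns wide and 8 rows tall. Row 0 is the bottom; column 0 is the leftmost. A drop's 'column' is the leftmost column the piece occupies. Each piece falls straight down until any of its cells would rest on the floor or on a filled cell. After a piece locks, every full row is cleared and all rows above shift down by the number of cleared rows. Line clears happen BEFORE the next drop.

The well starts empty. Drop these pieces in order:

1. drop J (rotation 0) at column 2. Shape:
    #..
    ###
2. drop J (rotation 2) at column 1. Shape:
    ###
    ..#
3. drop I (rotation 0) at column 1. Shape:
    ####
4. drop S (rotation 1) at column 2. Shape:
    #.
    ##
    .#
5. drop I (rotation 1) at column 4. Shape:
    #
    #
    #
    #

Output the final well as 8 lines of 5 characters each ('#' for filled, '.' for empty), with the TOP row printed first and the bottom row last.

Answer: ....#
..#.#
..###
...##
.####
.###.
..##.
..###

Derivation:
Drop 1: J rot0 at col 2 lands with bottom-row=0; cleared 0 line(s) (total 0); column heights now [0 0 2 1 1], max=2
Drop 2: J rot2 at col 1 lands with bottom-row=1; cleared 0 line(s) (total 0); column heights now [0 3 3 3 1], max=3
Drop 3: I rot0 at col 1 lands with bottom-row=3; cleared 0 line(s) (total 0); column heights now [0 4 4 4 4], max=4
Drop 4: S rot1 at col 2 lands with bottom-row=4; cleared 0 line(s) (total 0); column heights now [0 4 7 6 4], max=7
Drop 5: I rot1 at col 4 lands with bottom-row=4; cleared 0 line(s) (total 0); column heights now [0 4 7 6 8], max=8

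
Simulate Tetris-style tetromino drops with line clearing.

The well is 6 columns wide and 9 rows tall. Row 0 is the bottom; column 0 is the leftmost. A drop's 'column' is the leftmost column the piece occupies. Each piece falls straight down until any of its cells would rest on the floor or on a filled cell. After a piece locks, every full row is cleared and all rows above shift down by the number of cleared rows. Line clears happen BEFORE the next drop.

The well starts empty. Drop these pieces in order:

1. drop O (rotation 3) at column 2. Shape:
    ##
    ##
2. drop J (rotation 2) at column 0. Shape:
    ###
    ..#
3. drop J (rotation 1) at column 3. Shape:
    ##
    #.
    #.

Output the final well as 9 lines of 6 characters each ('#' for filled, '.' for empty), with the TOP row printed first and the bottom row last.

Drop 1: O rot3 at col 2 lands with bottom-row=0; cleared 0 line(s) (total 0); column heights now [0 0 2 2 0 0], max=2
Drop 2: J rot2 at col 0 lands with bottom-row=2; cleared 0 line(s) (total 0); column heights now [4 4 4 2 0 0], max=4
Drop 3: J rot1 at col 3 lands with bottom-row=2; cleared 0 line(s) (total 0); column heights now [4 4 4 5 5 0], max=5

Answer: ......
......
......
......
...##.
####..
..##..
..##..
..##..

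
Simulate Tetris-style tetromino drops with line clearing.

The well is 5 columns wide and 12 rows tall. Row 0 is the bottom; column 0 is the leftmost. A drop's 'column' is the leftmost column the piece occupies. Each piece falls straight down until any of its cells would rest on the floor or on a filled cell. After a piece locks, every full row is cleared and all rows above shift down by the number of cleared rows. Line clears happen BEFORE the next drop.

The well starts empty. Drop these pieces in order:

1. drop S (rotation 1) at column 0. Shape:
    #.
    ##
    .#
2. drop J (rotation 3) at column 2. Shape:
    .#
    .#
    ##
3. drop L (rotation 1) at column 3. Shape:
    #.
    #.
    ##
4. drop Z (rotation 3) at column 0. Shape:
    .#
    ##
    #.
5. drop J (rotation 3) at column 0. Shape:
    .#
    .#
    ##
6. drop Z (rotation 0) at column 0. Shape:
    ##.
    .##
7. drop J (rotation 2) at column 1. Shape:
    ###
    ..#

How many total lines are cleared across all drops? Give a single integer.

Drop 1: S rot1 at col 0 lands with bottom-row=0; cleared 0 line(s) (total 0); column heights now [3 2 0 0 0], max=3
Drop 2: J rot3 at col 2 lands with bottom-row=0; cleared 0 line(s) (total 0); column heights now [3 2 1 3 0], max=3
Drop 3: L rot1 at col 3 lands with bottom-row=3; cleared 0 line(s) (total 0); column heights now [3 2 1 6 4], max=6
Drop 4: Z rot3 at col 0 lands with bottom-row=3; cleared 0 line(s) (total 0); column heights now [5 6 1 6 4], max=6
Drop 5: J rot3 at col 0 lands with bottom-row=6; cleared 0 line(s) (total 0); column heights now [7 9 1 6 4], max=9
Drop 6: Z rot0 at col 0 lands with bottom-row=9; cleared 0 line(s) (total 0); column heights now [11 11 10 6 4], max=11
Drop 7: J rot2 at col 1 lands with bottom-row=10; cleared 0 line(s) (total 0); column heights now [11 12 12 12 4], max=12

Answer: 0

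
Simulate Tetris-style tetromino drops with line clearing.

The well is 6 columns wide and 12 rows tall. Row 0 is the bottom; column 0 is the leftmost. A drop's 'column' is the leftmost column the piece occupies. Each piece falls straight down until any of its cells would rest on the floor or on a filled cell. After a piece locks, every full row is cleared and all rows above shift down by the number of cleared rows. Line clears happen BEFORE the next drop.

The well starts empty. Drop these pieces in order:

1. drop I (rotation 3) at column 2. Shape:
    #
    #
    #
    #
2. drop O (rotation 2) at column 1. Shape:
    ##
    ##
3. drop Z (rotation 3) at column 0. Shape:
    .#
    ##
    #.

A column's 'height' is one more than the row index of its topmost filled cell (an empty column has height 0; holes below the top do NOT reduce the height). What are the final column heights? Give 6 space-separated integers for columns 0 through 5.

Drop 1: I rot3 at col 2 lands with bottom-row=0; cleared 0 line(s) (total 0); column heights now [0 0 4 0 0 0], max=4
Drop 2: O rot2 at col 1 lands with bottom-row=4; cleared 0 line(s) (total 0); column heights now [0 6 6 0 0 0], max=6
Drop 3: Z rot3 at col 0 lands with bottom-row=5; cleared 0 line(s) (total 0); column heights now [7 8 6 0 0 0], max=8

Answer: 7 8 6 0 0 0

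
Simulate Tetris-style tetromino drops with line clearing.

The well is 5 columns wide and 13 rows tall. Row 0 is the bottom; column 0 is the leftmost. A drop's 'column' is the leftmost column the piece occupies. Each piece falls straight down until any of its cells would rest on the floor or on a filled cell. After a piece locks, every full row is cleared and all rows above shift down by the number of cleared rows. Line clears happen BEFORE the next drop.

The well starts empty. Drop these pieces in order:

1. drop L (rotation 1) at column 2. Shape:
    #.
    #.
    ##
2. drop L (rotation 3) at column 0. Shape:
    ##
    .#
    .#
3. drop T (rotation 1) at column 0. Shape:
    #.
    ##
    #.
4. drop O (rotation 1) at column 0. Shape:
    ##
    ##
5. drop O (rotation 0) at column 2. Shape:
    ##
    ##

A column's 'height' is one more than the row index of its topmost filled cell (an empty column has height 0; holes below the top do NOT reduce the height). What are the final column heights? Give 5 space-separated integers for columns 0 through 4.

Answer: 8 8 5 5 0

Derivation:
Drop 1: L rot1 at col 2 lands with bottom-row=0; cleared 0 line(s) (total 0); column heights now [0 0 3 1 0], max=3
Drop 2: L rot3 at col 0 lands with bottom-row=0; cleared 0 line(s) (total 0); column heights now [3 3 3 1 0], max=3
Drop 3: T rot1 at col 0 lands with bottom-row=3; cleared 0 line(s) (total 0); column heights now [6 5 3 1 0], max=6
Drop 4: O rot1 at col 0 lands with bottom-row=6; cleared 0 line(s) (total 0); column heights now [8 8 3 1 0], max=8
Drop 5: O rot0 at col 2 lands with bottom-row=3; cleared 0 line(s) (total 0); column heights now [8 8 5 5 0], max=8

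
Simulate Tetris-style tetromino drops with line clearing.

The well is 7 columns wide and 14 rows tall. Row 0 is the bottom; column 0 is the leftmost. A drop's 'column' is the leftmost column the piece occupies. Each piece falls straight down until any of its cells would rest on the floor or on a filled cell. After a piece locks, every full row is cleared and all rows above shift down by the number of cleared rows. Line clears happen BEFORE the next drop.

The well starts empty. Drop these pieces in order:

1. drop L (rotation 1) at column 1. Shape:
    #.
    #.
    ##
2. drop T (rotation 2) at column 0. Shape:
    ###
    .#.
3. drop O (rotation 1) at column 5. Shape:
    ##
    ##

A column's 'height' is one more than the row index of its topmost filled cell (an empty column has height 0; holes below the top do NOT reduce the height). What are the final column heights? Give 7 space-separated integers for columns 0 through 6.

Drop 1: L rot1 at col 1 lands with bottom-row=0; cleared 0 line(s) (total 0); column heights now [0 3 1 0 0 0 0], max=3
Drop 2: T rot2 at col 0 lands with bottom-row=3; cleared 0 line(s) (total 0); column heights now [5 5 5 0 0 0 0], max=5
Drop 3: O rot1 at col 5 lands with bottom-row=0; cleared 0 line(s) (total 0); column heights now [5 5 5 0 0 2 2], max=5

Answer: 5 5 5 0 0 2 2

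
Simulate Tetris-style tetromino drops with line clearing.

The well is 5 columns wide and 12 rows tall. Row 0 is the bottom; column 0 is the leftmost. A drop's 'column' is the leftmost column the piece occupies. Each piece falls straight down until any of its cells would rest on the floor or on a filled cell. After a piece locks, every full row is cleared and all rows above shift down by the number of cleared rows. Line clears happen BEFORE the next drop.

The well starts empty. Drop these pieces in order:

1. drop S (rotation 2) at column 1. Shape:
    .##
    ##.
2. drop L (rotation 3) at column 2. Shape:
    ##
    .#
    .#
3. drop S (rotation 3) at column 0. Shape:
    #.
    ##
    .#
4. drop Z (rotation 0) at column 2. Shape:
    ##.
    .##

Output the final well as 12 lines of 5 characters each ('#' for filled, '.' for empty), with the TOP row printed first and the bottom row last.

Answer: .....
.....
.....
.....
.....
..##.
...##
..##.
#..#.
##.#.
.###.
.##..

Derivation:
Drop 1: S rot2 at col 1 lands with bottom-row=0; cleared 0 line(s) (total 0); column heights now [0 1 2 2 0], max=2
Drop 2: L rot3 at col 2 lands with bottom-row=2; cleared 0 line(s) (total 0); column heights now [0 1 5 5 0], max=5
Drop 3: S rot3 at col 0 lands with bottom-row=1; cleared 0 line(s) (total 0); column heights now [4 3 5 5 0], max=5
Drop 4: Z rot0 at col 2 lands with bottom-row=5; cleared 0 line(s) (total 0); column heights now [4 3 7 7 6], max=7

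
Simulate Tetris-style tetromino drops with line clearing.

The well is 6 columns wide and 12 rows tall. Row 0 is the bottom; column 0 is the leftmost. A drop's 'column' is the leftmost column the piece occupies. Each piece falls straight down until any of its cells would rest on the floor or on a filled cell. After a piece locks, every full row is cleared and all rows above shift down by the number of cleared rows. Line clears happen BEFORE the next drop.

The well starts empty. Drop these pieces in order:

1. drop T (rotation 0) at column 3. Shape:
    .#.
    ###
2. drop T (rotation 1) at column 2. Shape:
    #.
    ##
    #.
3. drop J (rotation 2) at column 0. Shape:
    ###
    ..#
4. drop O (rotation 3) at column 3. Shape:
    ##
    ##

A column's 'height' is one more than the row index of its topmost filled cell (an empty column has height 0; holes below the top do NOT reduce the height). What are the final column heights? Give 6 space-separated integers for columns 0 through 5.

Answer: 5 5 5 4 4 1

Derivation:
Drop 1: T rot0 at col 3 lands with bottom-row=0; cleared 0 line(s) (total 0); column heights now [0 0 0 1 2 1], max=2
Drop 2: T rot1 at col 2 lands with bottom-row=0; cleared 0 line(s) (total 0); column heights now [0 0 3 2 2 1], max=3
Drop 3: J rot2 at col 0 lands with bottom-row=3; cleared 0 line(s) (total 0); column heights now [5 5 5 2 2 1], max=5
Drop 4: O rot3 at col 3 lands with bottom-row=2; cleared 0 line(s) (total 0); column heights now [5 5 5 4 4 1], max=5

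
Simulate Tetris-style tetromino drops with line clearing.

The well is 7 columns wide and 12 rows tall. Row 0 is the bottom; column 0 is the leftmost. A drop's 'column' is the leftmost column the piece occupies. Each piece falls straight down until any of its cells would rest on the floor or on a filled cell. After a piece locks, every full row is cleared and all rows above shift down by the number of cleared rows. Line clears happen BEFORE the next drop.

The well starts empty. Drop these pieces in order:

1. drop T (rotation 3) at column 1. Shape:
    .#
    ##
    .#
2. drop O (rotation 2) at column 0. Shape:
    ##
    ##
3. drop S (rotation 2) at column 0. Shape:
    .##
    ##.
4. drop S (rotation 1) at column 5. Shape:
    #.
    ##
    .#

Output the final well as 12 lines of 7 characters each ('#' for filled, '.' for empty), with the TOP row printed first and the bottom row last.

Answer: .......
.......
.......
.......
.......
.......
.##....
##.....
##.....
###..#.
.##..##
..#...#

Derivation:
Drop 1: T rot3 at col 1 lands with bottom-row=0; cleared 0 line(s) (total 0); column heights now [0 2 3 0 0 0 0], max=3
Drop 2: O rot2 at col 0 lands with bottom-row=2; cleared 0 line(s) (total 0); column heights now [4 4 3 0 0 0 0], max=4
Drop 3: S rot2 at col 0 lands with bottom-row=4; cleared 0 line(s) (total 0); column heights now [5 6 6 0 0 0 0], max=6
Drop 4: S rot1 at col 5 lands with bottom-row=0; cleared 0 line(s) (total 0); column heights now [5 6 6 0 0 3 2], max=6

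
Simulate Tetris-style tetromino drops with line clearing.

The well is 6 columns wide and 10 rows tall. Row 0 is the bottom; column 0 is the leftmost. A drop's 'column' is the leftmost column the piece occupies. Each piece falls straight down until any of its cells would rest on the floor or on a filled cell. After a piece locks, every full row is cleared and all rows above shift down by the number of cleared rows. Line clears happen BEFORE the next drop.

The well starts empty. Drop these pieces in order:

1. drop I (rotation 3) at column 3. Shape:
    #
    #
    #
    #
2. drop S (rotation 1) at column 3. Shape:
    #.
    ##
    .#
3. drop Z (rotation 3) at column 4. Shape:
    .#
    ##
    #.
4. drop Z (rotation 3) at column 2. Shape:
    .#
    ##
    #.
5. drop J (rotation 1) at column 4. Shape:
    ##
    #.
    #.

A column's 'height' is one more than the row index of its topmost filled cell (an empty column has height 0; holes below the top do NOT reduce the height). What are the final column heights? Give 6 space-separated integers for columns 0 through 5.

Drop 1: I rot3 at col 3 lands with bottom-row=0; cleared 0 line(s) (total 0); column heights now [0 0 0 4 0 0], max=4
Drop 2: S rot1 at col 3 lands with bottom-row=3; cleared 0 line(s) (total 0); column heights now [0 0 0 6 5 0], max=6
Drop 3: Z rot3 at col 4 lands with bottom-row=5; cleared 0 line(s) (total 0); column heights now [0 0 0 6 7 8], max=8
Drop 4: Z rot3 at col 2 lands with bottom-row=5; cleared 0 line(s) (total 0); column heights now [0 0 7 8 7 8], max=8
Drop 5: J rot1 at col 4 lands with bottom-row=7; cleared 0 line(s) (total 0); column heights now [0 0 7 8 10 10], max=10

Answer: 0 0 7 8 10 10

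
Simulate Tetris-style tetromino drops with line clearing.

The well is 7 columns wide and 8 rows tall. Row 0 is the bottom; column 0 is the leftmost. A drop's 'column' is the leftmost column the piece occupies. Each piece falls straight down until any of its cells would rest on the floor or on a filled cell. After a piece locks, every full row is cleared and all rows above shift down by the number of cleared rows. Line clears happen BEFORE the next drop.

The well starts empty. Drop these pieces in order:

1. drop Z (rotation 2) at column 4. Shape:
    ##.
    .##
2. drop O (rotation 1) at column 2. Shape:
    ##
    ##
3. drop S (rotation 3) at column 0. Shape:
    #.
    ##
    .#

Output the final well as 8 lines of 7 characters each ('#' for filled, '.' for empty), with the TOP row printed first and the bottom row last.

Drop 1: Z rot2 at col 4 lands with bottom-row=0; cleared 0 line(s) (total 0); column heights now [0 0 0 0 2 2 1], max=2
Drop 2: O rot1 at col 2 lands with bottom-row=0; cleared 0 line(s) (total 0); column heights now [0 0 2 2 2 2 1], max=2
Drop 3: S rot3 at col 0 lands with bottom-row=0; cleared 0 line(s) (total 0); column heights now [3 2 2 2 2 2 1], max=3

Answer: .......
.......
.......
.......
.......
#......
######.
.###.##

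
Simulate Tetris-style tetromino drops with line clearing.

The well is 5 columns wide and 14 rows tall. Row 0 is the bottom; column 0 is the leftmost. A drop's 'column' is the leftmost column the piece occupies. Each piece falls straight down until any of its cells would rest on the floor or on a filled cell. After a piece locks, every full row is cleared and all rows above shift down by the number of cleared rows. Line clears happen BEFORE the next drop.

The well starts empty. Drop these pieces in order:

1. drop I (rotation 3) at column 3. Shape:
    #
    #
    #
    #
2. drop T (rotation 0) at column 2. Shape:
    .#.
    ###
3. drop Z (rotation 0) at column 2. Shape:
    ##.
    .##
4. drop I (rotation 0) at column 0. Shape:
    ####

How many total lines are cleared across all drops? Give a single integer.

Drop 1: I rot3 at col 3 lands with bottom-row=0; cleared 0 line(s) (total 0); column heights now [0 0 0 4 0], max=4
Drop 2: T rot0 at col 2 lands with bottom-row=4; cleared 0 line(s) (total 0); column heights now [0 0 5 6 5], max=6
Drop 3: Z rot0 at col 2 lands with bottom-row=6; cleared 0 line(s) (total 0); column heights now [0 0 8 8 7], max=8
Drop 4: I rot0 at col 0 lands with bottom-row=8; cleared 0 line(s) (total 0); column heights now [9 9 9 9 7], max=9

Answer: 0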